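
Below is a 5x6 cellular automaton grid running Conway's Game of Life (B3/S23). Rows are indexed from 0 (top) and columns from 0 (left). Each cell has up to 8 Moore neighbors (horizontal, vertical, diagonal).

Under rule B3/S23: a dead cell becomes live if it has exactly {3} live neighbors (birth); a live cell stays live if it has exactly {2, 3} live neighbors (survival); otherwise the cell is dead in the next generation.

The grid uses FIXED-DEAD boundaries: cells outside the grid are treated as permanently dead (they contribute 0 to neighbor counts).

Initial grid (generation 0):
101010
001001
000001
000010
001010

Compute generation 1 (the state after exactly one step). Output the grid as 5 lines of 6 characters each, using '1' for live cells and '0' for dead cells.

Answer: 010100
010111
000011
000111
000100

Derivation:
Simulating step by step:
Generation 0 (given above): 9 live cells
Generation 1: 12 live cells
(generation 1 grid is the final answer)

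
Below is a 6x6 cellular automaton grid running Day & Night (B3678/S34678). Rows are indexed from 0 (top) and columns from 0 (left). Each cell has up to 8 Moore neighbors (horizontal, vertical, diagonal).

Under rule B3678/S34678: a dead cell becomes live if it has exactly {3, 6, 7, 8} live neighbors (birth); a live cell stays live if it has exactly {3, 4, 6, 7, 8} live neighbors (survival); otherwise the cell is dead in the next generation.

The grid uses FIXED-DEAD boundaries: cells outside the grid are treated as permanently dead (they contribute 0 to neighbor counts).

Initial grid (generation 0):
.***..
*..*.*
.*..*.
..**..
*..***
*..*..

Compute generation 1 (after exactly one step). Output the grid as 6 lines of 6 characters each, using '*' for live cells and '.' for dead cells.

Answer: ..*.*.
...*..
....*.
.***.*
.*.**.
......

Derivation:
Simulating step by step:
Generation 0 (given above): 16 live cells
Generation 1: 11 live cells
(generation 1 grid is the final answer)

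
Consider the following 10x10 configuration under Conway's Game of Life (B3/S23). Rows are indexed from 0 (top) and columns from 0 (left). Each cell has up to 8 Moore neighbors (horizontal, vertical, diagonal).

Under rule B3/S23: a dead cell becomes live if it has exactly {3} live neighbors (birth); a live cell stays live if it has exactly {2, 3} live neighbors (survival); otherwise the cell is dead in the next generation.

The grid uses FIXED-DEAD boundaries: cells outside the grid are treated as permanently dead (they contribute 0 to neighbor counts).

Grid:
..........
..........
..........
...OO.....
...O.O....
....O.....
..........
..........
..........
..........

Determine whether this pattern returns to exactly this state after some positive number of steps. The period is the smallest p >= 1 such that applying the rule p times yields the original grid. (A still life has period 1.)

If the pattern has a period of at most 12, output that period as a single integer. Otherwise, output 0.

Simulating and comparing each generation to the original:
Gen 0 (original, given above): 5 live cells
Gen 1: 5 live cells, MATCHES original -> period = 1

Answer: 1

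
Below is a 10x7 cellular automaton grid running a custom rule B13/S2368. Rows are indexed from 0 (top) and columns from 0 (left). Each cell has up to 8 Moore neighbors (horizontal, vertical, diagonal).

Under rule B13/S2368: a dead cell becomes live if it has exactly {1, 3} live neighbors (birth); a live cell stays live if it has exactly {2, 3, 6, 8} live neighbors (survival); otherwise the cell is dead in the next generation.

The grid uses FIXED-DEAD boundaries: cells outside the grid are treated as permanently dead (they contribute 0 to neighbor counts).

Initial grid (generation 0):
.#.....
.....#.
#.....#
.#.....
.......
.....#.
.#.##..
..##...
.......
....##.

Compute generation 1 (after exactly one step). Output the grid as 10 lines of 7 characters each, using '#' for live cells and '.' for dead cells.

Answer: #.#.###
..#.#..
..#.#..
..#..##
###.###
##..#.#
#..##.#
#.####.
.#.##.#
...#..#

Derivation:
Simulating step by step:
Generation 0 (given above): 13 live cells
Generation 1: 37 live cells
(generation 1 grid is the final answer)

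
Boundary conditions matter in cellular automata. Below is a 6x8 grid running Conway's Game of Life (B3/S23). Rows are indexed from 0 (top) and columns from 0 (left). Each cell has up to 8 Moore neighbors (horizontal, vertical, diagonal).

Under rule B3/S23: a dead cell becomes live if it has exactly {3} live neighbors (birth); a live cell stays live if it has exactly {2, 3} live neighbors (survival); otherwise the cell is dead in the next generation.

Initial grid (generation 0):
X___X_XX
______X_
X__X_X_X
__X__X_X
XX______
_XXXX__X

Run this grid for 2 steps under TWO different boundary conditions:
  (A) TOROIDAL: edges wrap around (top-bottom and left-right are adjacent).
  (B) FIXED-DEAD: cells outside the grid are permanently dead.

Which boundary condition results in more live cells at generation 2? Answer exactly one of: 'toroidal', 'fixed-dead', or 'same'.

Under TOROIDAL boundary, generation 2:
_XX___XX
____X_X_
X___XXXX
____X___
__X____X
X_X_____
Population = 16

Under FIXED-DEAD boundary, generation 2:
_____XX_
____X__X
____XX__
_X__X_X_
X___XX__
XXXX____
Population = 16

Comparison: toroidal=16, fixed-dead=16 -> same

Answer: same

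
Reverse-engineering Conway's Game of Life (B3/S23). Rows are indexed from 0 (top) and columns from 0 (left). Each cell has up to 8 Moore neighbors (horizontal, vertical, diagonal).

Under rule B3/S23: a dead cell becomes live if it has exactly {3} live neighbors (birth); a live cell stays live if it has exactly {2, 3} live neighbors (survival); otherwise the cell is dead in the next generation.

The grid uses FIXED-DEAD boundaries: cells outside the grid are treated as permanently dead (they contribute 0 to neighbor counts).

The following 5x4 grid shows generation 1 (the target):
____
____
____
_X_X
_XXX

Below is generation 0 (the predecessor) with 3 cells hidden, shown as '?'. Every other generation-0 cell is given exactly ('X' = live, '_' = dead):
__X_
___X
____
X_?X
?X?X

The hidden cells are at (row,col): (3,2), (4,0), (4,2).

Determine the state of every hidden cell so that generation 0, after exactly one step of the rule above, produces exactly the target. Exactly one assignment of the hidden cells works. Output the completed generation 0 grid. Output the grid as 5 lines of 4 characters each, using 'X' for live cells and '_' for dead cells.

Hidden generation-0 cells (in order): (3,2), (4,0), (4,2).
A hidden cell only influences target cells in its own 3x3 neighborhood. Try each of the 2^3 = 8 assignments, step the completed generation 0 forward once under B3/S23, and compare with the target:
  (3,2)=_ (4,0)=_ (4,2)=_ -> step gives (3,1)='_' but target has 'X' -> reject
  (3,2)=_ (4,0)=_ (4,2)=X -> step reproduces the target at every cell -> ACCEPT
  (3,2)=_ (4,0)=X (4,2)=_ -> step gives (3,0)='X' but target has '_' -> reject
  (3,2)=_ (4,0)=X (4,2)=X -> step gives (3,0)='X' but target has '_' -> reject
  (3,2)=X (4,0)=_ (4,2)=_ -> step gives (2,2)='X' but target has '_' -> reject
  (3,2)=X (4,0)=_ (4,2)=X -> step gives (2,2)='X' but target has '_' -> reject
  (3,2)=X (4,0)=X (4,2)=_ -> step gives (2,2)='X' but target has '_' -> reject
  (3,2)=X (4,0)=X (4,2)=X -> step gives (2,2)='X' but target has '_' -> reject
Unique solution: (3,2)=dead, (4,0)=dead, (4,2)=live.
Check: live-neighbor counts of every cell in the completed generation 0:
0112
0121
1122
1342
2232
Applying B3/S23 to generation 0 with these counts gives:
____
____
____
_X_X
_XXX
which matches the target exactly.

Answer: __X_
___X
____
X__X
_XXX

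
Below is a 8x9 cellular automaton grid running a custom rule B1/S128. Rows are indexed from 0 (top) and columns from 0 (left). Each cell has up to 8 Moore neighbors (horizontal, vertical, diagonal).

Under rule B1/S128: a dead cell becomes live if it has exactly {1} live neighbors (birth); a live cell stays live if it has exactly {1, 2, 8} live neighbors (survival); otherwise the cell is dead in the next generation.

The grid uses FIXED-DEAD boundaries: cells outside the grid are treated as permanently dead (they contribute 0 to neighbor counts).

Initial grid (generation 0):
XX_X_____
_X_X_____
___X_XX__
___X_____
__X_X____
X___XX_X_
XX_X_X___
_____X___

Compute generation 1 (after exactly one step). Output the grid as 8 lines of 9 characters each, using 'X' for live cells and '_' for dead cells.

Answer: XX_X_____
_X_X___X_
XX_X_XXX_
_X_____X_
X_X____XX
X_______X
XX_X___XX
___X_X___

Derivation:
Simulating step by step:
Generation 0 (given above): 20 live cells
Generation 1: 27 live cells
(generation 1 grid is the final answer)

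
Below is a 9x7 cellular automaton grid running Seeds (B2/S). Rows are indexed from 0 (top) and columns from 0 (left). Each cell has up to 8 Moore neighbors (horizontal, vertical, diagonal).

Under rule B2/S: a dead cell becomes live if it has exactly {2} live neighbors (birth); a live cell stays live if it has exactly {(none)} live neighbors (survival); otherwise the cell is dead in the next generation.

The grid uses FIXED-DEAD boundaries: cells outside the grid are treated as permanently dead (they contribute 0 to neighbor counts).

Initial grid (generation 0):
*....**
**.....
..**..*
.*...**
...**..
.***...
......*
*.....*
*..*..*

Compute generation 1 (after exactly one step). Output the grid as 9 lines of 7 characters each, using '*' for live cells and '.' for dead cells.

Answer: .......
...**..
....*..
.......
*.....*
.....*.
*..*.*.
.*.....
.*...*.

Derivation:
Simulating step by step:
Generation 0 (given above): 22 live cells
Generation 1: 12 live cells
(generation 1 grid is the final answer)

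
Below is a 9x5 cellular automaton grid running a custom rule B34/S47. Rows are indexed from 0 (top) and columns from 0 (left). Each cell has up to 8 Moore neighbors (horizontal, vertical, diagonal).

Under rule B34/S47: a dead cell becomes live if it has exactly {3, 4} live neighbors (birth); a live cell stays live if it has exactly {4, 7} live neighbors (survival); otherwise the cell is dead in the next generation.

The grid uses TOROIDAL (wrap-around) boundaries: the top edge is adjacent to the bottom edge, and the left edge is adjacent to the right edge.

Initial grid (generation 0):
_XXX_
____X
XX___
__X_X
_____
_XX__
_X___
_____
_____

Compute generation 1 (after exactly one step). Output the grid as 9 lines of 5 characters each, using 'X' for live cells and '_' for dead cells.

Answer: _____
XXXX_
___XX
XX___
_XXX_
_____
__X__
_____
__X__

Derivation:
Simulating step by step:
Generation 0 (given above): 11 live cells
Generation 1: 13 live cells
(generation 1 grid is the final answer)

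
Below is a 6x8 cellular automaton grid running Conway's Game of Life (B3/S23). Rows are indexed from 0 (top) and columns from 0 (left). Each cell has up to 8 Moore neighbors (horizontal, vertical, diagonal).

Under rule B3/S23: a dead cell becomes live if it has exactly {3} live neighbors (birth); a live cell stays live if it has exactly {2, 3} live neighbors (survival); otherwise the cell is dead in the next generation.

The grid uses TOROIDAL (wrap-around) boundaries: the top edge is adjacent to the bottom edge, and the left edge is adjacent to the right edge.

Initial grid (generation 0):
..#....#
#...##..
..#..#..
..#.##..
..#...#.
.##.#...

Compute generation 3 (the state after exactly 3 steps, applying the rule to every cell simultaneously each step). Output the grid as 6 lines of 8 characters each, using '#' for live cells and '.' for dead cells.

Answer: #.###.#.
..#...#.
...#.#..
.###.#.#
.##.#...
...###..

Derivation:
Simulating step by step:
Generation 0 (given above): 15 live cells
Generation 1: 20 live cells
#.#.##..
.#.####.
.#....#.
.##.###.
..#.#...
.##.....
Generation 2: 18 live cells
#.....#.
##.#..##
##.....#
.##.#.#.
....#...
..#.##..
Generation 3: 20 live cells
(generation 3 grid is the final answer)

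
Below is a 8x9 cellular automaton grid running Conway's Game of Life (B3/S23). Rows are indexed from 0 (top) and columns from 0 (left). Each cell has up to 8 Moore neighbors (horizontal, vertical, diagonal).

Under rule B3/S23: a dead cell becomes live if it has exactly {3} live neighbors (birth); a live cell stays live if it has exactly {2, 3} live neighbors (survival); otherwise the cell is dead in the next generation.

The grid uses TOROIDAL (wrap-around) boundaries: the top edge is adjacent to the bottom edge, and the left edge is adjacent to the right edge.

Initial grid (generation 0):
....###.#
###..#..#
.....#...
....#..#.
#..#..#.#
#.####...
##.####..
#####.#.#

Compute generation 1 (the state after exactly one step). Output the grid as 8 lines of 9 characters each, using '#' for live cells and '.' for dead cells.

Simulating step by step:
Generation 0 (given above): 34 live cells
Generation 1: 26 live cells
(generation 1 grid is the final answer)

Answer: ......#..
##.....##
##..###.#
....#####
###...###
.......#.
......##.
........#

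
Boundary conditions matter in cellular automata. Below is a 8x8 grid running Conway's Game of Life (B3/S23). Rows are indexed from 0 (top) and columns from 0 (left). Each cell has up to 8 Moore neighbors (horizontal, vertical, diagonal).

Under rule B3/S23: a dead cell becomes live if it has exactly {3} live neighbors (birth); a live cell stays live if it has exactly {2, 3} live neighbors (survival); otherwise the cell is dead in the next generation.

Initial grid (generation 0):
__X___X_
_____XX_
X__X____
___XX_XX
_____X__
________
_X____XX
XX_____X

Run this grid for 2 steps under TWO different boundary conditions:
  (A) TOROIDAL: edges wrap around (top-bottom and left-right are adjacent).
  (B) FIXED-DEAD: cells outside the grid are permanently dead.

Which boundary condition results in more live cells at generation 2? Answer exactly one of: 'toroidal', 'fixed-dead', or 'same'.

Answer: toroidal

Derivation:
Under TOROIDAL boundary, generation 2:
XXX__X__
X___XX_X
___X____
___X___X
___X____
________
XXX___XX
__X__X__
Population = 19

Under FIXED-DEAD boundary, generation 2:
_____XX_
____XX_X
___X___X
___X___X
___X___X
________
XX___X__
XX____XX
Population = 18

Comparison: toroidal=19, fixed-dead=18 -> toroidal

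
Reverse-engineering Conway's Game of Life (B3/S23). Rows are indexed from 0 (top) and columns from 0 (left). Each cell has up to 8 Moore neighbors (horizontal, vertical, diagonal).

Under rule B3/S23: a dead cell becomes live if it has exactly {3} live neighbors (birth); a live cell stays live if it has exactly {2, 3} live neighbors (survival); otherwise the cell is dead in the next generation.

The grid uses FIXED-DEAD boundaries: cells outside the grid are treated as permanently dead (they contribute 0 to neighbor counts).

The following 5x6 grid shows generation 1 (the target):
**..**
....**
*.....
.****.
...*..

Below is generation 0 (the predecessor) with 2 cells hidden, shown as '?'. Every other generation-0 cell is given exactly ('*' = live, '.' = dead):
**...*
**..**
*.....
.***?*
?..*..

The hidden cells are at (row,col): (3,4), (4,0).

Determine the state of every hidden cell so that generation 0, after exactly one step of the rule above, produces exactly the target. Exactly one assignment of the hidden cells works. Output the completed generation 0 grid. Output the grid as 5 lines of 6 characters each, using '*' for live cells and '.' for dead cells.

Answer: **...*
**..**
*.....
.*****
...*..

Derivation:
Hidden generation-0 cells (in order): (3,4), (4,0).
A hidden cell only influences target cells in its own 3x3 neighborhood. Try each of the 2^2 = 4 assignments, step the completed generation 0 forward once under B3/S23, and compare with the target:
  (3,4)=. (4,0)=. -> step gives (2,3)='*' but target has '.' -> reject
  (3,4)=. (4,0)=* -> step gives (2,3)='*' but target has '.' -> reject
  (3,4)=* (4,0)=. -> step reproduces the target at every cell -> ACCEPT
  (3,4)=* (4,0)=* -> step gives (3,0)='*' but target has '.' -> reject
Unique solution: (3,4)=live, (4,0)=dead.
Check: live-neighbor counts of every cell in the completed generation 0:
332132
442122
354454
223331
124342
Applying B3/S23 to generation 0 with these counts gives:
**..**
....**
*.....
.****.
...*..
which matches the target exactly.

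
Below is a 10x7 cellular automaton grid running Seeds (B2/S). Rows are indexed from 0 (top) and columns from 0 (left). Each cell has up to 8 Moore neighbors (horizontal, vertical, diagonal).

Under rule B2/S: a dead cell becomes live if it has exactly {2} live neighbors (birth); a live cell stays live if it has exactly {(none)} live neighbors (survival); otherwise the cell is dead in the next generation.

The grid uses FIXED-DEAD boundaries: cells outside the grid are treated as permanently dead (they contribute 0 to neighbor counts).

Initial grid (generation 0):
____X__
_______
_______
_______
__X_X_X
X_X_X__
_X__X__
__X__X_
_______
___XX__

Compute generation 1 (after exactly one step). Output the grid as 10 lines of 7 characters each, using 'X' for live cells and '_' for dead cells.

Answer: _______
_______
_______
___X_X_
_______
_______
X______
_X_XX__
__X__X_
_______

Derivation:
Simulating step by step:
Generation 0 (given above): 13 live cells
Generation 1: 8 live cells
(generation 1 grid is the final answer)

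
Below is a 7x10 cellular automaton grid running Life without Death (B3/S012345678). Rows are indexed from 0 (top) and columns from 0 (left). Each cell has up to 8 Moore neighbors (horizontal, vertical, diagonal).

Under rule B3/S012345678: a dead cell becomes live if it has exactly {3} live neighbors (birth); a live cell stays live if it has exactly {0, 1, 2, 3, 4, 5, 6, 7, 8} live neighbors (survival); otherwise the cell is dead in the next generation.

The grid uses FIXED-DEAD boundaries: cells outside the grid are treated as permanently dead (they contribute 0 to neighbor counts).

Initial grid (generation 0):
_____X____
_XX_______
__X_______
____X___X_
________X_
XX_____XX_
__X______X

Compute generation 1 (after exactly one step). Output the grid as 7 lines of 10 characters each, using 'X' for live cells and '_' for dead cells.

Answer: _____X____
_XX_______
_XXX______
____X___X_
________XX
XX_____XXX
_XX_____XX

Derivation:
Simulating step by step:
Generation 0 (given above): 13 live cells
Generation 1: 19 live cells
(generation 1 grid is the final answer)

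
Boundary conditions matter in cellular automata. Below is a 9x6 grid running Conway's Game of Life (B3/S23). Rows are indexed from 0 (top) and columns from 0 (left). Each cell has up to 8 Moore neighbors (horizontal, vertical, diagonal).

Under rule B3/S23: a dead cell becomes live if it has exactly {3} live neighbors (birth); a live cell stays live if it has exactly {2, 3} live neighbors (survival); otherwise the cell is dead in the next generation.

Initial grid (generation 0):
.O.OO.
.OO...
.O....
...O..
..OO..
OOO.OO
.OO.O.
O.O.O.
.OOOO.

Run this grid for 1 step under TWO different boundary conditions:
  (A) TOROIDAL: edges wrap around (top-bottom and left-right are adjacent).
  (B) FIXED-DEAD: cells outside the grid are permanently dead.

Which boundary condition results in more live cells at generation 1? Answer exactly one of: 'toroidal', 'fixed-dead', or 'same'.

Under TOROIDAL boundary, generation 1:
O...O.
OO.O..
.O....
...O..
O....O
O...OO
....O.
O...O.
O.....
Population = 16

Under FIXED-DEAD boundary, generation 1:
.O.O..
OO.O..
.O....
...O..
......
O...OO
....O.
O...OO
.OO.O.
Population = 17

Comparison: toroidal=16, fixed-dead=17 -> fixed-dead

Answer: fixed-dead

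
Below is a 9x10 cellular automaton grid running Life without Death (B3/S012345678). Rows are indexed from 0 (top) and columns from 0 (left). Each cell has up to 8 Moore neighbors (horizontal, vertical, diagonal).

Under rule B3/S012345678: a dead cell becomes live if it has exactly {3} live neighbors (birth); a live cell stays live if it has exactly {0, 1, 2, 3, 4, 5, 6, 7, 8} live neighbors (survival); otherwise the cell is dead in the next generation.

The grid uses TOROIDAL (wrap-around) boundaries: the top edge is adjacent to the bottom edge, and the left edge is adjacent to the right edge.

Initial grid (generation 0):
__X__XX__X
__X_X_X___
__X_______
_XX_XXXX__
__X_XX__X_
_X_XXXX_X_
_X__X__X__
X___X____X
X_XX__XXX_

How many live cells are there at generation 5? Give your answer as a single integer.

Simulating step by step:
Generation 0 (given above): 36 live cells
Generation 1: 49 live cells
__X_XXX_XX
_XX_X_X___
__X_X__X__
_XX_XXXX__
__X_XX__X_
_X_XXXX_X_
_XX_X_XXXX
X_X_XXX__X
X_XXX_XXX_
Generation 2: 53 live cells
X_X_XXX_XX
_XX_X_X_X_
__X_X__X__
_XX_XXXXX_
__X_XX__X_
XX_XXXX_X_
_XX_X_XXXX
X_X_XXX__X
X_XXX_XXX_
Generation 3: 55 live cells
X_X_XXX_XX
XXX_X_X_X_
__X_X__X__
_XX_XXXXX_
X_X_XX__X_
XX_XXXX_X_
_XX_X_XXXX
X_X_XXX__X
X_XXX_XXX_
Generation 4: 58 live cells
X_X_XXX_XX
XXX_X_X_X_
X_X_X__X_X
_XX_XXXXXX
X_X_XX__X_
XX_XXXX_X_
_XX_X_XXXX
X_X_XXX__X
X_XXX_XXX_
Generation 5: 58 live cells
X_X_XXX_XX
XXX_X_X_X_
X_X_X__X_X
_XX_XXXXXX
X_X_XX__X_
XX_XXXX_X_
_XX_X_XXXX
X_X_XXX__X
X_XXX_XXX_
Population at generation 5: 58

Answer: 58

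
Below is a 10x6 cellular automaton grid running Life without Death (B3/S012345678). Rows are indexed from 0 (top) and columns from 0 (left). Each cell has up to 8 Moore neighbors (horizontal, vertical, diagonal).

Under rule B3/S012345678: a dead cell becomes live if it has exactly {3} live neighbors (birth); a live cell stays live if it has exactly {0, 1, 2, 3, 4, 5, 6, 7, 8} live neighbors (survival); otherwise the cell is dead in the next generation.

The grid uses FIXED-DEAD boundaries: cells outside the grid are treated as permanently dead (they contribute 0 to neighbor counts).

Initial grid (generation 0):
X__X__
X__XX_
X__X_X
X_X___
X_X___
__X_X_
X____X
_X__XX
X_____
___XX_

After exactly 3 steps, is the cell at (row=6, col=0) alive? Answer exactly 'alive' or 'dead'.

Answer: alive

Derivation:
Simulating step by step:
Generation 0 (given above): 22 live cells
Generation 1: 33 live cells
X__XX_
XXXXX_
X_XX_X
X_XX__
X_X___
__XXX_
XX_X_X
XX__XX
X__X_X
___XX_
Generation 2: 40 live cells
X__XX_
XXXXXX
X_XX_X
X_XXX_
X_X_X_
X_XXX_
XX_X_X
XX_XXX
XXXX_X
___XX_
Generation 3: 45 live cells
X__XXX
XXXXXX
X_XX_X
X_XXXX
X_X_XX
X_XXXX
XX_X_X
XX_XXX
XXXX_X
_X_XX_

Cell (6,0) at generation 3: 1 -> alive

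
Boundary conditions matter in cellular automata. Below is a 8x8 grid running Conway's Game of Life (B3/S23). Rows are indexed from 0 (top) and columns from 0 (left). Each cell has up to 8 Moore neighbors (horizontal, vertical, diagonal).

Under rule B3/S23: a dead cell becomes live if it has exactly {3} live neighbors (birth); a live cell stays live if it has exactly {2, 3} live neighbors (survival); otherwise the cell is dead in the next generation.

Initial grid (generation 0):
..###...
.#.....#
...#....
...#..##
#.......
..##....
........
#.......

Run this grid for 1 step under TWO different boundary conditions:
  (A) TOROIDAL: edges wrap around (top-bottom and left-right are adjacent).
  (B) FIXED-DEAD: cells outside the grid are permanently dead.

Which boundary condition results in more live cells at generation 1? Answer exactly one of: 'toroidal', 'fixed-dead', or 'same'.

Under TOROIDAL boundary, generation 1:
####....
....#...
#.#...##
.......#
..##...#
........
........
...#....
Population = 14

Under FIXED-DEAD boundary, generation 1:
..##....
....#...
..#...##
........
..##....
........
........
........
Population = 8

Comparison: toroidal=14, fixed-dead=8 -> toroidal

Answer: toroidal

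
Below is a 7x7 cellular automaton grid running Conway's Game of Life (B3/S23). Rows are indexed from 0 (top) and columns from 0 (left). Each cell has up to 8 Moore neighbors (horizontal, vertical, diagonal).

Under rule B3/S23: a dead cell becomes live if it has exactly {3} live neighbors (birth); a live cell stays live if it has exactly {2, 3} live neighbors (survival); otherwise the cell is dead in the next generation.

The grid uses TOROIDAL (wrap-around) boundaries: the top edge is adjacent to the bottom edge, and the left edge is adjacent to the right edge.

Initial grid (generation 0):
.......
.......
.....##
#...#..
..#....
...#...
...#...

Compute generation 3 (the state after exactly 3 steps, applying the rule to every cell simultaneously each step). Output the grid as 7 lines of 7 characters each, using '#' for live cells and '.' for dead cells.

Answer: .......
.......
....#.#
......#
..#....
..#.#..
.......

Derivation:
Simulating step by step:
Generation 0 (given above): 7 live cells
Generation 1: 7 live cells
.......
.......
.....##
.....##
...#...
..##...
.......
Generation 2: 10 live cells
.......
.......
.....##
....###
..###..
..##...
.......
Generation 3: 6 live cells
(generation 3 grid is the final answer)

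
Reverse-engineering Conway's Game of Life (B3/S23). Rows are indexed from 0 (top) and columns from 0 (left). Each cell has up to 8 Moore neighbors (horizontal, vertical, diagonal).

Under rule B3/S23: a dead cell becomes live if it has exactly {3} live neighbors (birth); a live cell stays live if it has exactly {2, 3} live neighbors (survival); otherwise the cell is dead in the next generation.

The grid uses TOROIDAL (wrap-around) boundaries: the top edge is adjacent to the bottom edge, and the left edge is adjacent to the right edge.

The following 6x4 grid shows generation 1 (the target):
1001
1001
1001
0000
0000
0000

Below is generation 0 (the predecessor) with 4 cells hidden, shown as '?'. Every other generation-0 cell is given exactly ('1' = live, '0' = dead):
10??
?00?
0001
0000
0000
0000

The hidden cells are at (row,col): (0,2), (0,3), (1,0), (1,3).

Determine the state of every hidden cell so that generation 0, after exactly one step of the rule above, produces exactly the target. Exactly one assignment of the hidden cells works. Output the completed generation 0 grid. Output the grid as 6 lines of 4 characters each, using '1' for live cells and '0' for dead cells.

Hidden generation-0 cells (in order): (0,2), (0,3), (1,0), (1,3).
A hidden cell only influences target cells in its own 3x3 neighborhood. Try each of the 2^4 = 16 assignments, step the completed generation 0 forward once under B3/S23, and compare with the target:
  (0,2)=0 (0,3)=0 (1,0)=0 (1,3)=0 -> step gives (0,0)='0' but target has '1' -> reject
  (0,2)=0 (0,3)=0 (1,0)=0 (1,3)=1 -> step gives (0,0)='0' but target has '1' -> reject
  (0,2)=0 (0,3)=0 (1,0)=1 (1,3)=0 -> step gives (0,0)='0' but target has '1' -> reject
  (0,2)=0 (0,3)=0 (1,0)=1 (1,3)=1 -> step reproduces the target at every cell -> ACCEPT
  (0,2)=0 (0,3)=1 (1,0)=0 (1,3)=0 -> step gives (0,0)='0' but target has '1' -> reject
  (0,2)=0 (0,3)=1 (1,0)=0 (1,3)=1 -> step gives (1,0)='0' but target has '1' -> reject
  (0,2)=0 (0,3)=1 (1,0)=1 (1,3)=0 -> step gives (1,3)='0' but target has '1' -> reject
  (0,2)=0 (0,3)=1 (1,0)=1 (1,3)=1 -> step gives (1,0)='0' but target has '1' -> reject
  (0,2)=1 (0,3)=0 (1,0)=0 (1,3)=0 -> step gives (0,0)='0' but target has '1' -> reject
  (0,2)=1 (0,3)=0 (1,0)=0 (1,3)=1 -> step gives (0,0)='0' but target has '1' -> reject
  (0,2)=1 (0,3)=0 (1,0)=1 (1,3)=0 -> step gives (0,0)='0' but target has '1' -> reject
  (0,2)=1 (0,3)=0 (1,0)=1 (1,3)=1 -> step gives (0,1)='1' but target has '0' -> reject
  (0,2)=1 (0,3)=1 (1,0)=0 (1,3)=0 -> step gives (0,0)='0' but target has '1' -> reject
  (0,2)=1 (0,3)=1 (1,0)=0 (1,3)=1 -> step gives (0,2)='1' but target has '0' -> reject
  (0,2)=1 (0,3)=1 (1,0)=1 (1,3)=0 -> step gives (0,1)='1' but target has '0' -> reject
  (0,2)=1 (0,3)=1 (1,0)=1 (1,3)=1 -> step gives (0,1)='1' but target has '0' -> reject
Unique solution: (0,2)=dead, (0,3)=dead, (1,0)=live, (1,3)=live.
Check: live-neighbor counts of every cell in the completed generation 0:
2213
3223
3122
1011
0000
1101
Applying B3/S23 to generation 0 with these counts gives:
1001
1001
1001
0000
0000
0000
which matches the target exactly.

Answer: 1000
1001
0001
0000
0000
0000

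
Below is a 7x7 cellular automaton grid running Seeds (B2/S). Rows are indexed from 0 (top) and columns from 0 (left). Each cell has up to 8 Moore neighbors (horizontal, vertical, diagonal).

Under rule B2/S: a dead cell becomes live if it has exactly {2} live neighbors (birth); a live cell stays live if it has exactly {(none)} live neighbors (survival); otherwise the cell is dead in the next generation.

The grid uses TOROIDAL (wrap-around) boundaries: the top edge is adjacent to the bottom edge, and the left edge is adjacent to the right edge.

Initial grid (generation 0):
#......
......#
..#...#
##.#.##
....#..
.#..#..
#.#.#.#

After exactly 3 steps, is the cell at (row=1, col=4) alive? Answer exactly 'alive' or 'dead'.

Simulating step by step:
Generation 0 (given above): 16 live cells
Generation 1: 7 live cells
...#...
.#...#.
...##..
.......
.......
..#...#
.......
Generation 2: 8 live cells
..#.#..
.......
..#..#.
...##..
.......
.......
..##...
Generation 3: 13 live cells
.#.....
.##.##.
.......
..#..#.
...##..
..##...
.#..#..

Cell (1,4) at generation 3: 1 -> alive

Answer: alive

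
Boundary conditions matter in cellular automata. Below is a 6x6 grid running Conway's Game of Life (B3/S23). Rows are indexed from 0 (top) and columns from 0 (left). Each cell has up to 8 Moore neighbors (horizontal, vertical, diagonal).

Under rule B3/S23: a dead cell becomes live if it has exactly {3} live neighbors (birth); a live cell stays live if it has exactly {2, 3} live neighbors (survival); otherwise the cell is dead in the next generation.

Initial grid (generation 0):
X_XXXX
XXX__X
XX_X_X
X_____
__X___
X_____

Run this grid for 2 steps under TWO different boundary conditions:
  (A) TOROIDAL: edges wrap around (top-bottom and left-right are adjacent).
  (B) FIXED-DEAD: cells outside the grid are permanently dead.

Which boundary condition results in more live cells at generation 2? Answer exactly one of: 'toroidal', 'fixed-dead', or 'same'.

Under TOROIDAL boundary, generation 2:
_XX_XX
____X_
_____X
XX___X
__XX__
__X_XX
Population = 14

Under FIXED-DEAD boundary, generation 2:
___XXX
_____X
______
_X____
_X____
______
Population = 6

Comparison: toroidal=14, fixed-dead=6 -> toroidal

Answer: toroidal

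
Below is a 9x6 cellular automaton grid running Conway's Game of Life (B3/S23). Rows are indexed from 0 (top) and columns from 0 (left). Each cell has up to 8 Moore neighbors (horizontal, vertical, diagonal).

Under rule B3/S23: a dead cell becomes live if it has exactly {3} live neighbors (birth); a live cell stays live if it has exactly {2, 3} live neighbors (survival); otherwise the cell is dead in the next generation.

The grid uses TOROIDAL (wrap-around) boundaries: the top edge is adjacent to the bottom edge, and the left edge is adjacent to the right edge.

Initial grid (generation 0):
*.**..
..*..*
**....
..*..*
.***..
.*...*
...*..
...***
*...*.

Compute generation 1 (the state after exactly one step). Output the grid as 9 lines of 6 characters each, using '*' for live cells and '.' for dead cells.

Answer: *.***.
..**.*
***..*
...*..
.*.**.
**.**.
*.**.*
...*.*
***...

Derivation:
Simulating step by step:
Generation 0 (given above): 20 live cells
Generation 1: 28 live cells
(generation 1 grid is the final answer)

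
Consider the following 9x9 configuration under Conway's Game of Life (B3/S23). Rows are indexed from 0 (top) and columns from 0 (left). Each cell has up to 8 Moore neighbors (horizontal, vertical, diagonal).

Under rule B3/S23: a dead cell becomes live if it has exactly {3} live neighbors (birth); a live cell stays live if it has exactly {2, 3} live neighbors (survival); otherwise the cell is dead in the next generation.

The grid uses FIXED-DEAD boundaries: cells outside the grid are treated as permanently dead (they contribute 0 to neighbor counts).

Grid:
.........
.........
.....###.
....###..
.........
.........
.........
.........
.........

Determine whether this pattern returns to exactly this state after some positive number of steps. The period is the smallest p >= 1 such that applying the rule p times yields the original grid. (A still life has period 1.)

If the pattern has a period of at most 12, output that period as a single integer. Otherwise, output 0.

Simulating and comparing each generation to the original:
Gen 0 (original, given above): 6 live cells
Gen 1: 6 live cells, differs from original
Gen 2: 6 live cells, MATCHES original -> period = 2

Answer: 2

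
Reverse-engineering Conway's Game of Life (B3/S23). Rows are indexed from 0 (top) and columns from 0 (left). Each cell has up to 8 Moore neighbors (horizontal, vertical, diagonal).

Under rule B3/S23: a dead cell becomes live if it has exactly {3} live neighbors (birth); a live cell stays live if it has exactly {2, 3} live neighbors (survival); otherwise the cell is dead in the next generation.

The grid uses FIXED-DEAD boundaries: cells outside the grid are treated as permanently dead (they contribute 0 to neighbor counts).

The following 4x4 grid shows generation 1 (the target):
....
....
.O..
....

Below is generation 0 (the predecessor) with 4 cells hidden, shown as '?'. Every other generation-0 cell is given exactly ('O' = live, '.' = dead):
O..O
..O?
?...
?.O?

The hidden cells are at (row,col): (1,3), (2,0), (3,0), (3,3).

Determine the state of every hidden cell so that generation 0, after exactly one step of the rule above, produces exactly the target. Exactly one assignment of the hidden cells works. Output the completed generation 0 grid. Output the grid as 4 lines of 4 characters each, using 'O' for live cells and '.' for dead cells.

Answer: O..O
..O.
....
O.O.

Derivation:
Hidden generation-0 cells (in order): (1,3), (2,0), (3,0), (3,3).
A hidden cell only influences target cells in its own 3x3 neighborhood. Try each of the 2^4 = 16 assignments, step the completed generation 0 forward once under B3/S23, and compare with the target:
  (1,3)=. (2,0)=. (3,0)=. (3,3)=. -> step gives (2,1)='.' but target has 'O' -> reject
  (1,3)=. (2,0)=. (3,0)=. (3,3)=O -> step gives (2,1)='.' but target has 'O' -> reject
  (1,3)=. (2,0)=. (3,0)=O (3,3)=. -> step reproduces the target at every cell -> ACCEPT
  (1,3)=. (2,0)=. (3,0)=O (3,3)=O -> step gives (2,2)='O' but target has '.' -> reject
  (1,3)=. (2,0)=O (3,0)=. (3,3)=. -> step gives (1,1)='O' but target has '.' -> reject
  (1,3)=. (2,0)=O (3,0)=. (3,3)=O -> step gives (1,1)='O' but target has '.' -> reject
  (1,3)=. (2,0)=O (3,0)=O (3,3)=. -> step gives (1,1)='O' but target has '.' -> reject
  (1,3)=. (2,0)=O (3,0)=O (3,3)=O -> step gives (1,1)='O' but target has '.' -> reject
  (1,3)=O (2,0)=. (3,0)=. (3,3)=. -> step gives (0,2)='O' but target has '.' -> reject
  (1,3)=O (2,0)=. (3,0)=. (3,3)=O -> step gives (0,2)='O' but target has '.' -> reject
  (1,3)=O (2,0)=. (3,0)=O (3,3)=. -> step gives (0,2)='O' but target has '.' -> reject
  (1,3)=O (2,0)=. (3,0)=O (3,3)=O -> step gives (0,2)='O' but target has '.' -> reject
  (1,3)=O (2,0)=O (3,0)=. (3,3)=. -> step gives (0,2)='O' but target has '.' -> reject
  (1,3)=O (2,0)=O (3,0)=. (3,3)=O -> step gives (0,2)='O' but target has '.' -> reject
  (1,3)=O (2,0)=O (3,0)=O (3,3)=. -> step gives (0,2)='O' but target has '.' -> reject
  (1,3)=O (2,0)=O (3,0)=O (3,3)=O -> step gives (0,2)='O' but target has '.' -> reject
Unique solution: (1,3)=dead, (2,0)=dead, (3,0)=live, (3,3)=dead.
Check: live-neighbor counts of every cell in the completed generation 0:
0221
1212
1322
0201
Applying B3/S23 to generation 0 with these counts gives:
....
....
.O..
....
which matches the target exactly.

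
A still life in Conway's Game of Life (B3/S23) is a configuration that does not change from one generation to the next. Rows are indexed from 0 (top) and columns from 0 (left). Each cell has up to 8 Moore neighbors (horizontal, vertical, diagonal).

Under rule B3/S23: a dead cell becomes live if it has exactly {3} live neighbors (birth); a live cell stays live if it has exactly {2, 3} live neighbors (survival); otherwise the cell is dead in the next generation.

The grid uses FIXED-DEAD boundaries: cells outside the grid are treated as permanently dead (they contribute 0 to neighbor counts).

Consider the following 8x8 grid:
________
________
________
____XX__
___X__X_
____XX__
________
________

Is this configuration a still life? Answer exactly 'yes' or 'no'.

Compute generation 1 and compare to generation 0 (given above):
Generation 1:
________
________
________
____XX__
___X__X_
____XX__
________
________
The grids are IDENTICAL -> still life.

Answer: yes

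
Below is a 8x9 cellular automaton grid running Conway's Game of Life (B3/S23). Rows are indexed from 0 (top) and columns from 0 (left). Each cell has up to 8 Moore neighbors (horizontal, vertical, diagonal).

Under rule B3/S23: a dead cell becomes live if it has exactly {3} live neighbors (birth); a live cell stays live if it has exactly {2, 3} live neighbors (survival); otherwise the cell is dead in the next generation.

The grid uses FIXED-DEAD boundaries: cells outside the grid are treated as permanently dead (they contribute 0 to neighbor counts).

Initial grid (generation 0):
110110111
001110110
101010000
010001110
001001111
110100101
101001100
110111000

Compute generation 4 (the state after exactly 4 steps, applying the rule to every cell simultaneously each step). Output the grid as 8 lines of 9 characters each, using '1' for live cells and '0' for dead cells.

Simulating step by step:
Generation 0 (given above): 38 live cells
Generation 1: 31 live cells
010010101
100000101
001010000
011110001
101010001
100110001
000000110
111111100
Generation 2: 28 live cells
000001000
010100000
001011010
000011000
100001011
010111001
100000110
011111110
Generation 3: 26 live cells
000000000
001101100
001001100
000100011
000100011
110011001
100000001
011111010
Generation 4: 26 live cells
(generation 4 grid is the final answer)

Answer: 000000000
001111100
001001000
001110001
001100100
110010001
100000111
011110000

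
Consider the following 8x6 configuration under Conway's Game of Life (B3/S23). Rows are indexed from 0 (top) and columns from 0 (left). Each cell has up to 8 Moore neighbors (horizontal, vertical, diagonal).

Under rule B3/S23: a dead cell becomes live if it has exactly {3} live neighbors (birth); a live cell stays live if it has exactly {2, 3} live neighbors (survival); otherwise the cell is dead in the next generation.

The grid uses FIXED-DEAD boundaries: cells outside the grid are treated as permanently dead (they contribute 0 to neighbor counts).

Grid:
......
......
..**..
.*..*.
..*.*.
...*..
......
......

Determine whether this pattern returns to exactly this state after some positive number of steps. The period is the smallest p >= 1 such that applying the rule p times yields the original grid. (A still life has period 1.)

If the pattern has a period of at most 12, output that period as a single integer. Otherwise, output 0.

Simulating and comparing each generation to the original:
Gen 0 (original, given above): 7 live cells
Gen 1: 7 live cells, MATCHES original -> period = 1

Answer: 1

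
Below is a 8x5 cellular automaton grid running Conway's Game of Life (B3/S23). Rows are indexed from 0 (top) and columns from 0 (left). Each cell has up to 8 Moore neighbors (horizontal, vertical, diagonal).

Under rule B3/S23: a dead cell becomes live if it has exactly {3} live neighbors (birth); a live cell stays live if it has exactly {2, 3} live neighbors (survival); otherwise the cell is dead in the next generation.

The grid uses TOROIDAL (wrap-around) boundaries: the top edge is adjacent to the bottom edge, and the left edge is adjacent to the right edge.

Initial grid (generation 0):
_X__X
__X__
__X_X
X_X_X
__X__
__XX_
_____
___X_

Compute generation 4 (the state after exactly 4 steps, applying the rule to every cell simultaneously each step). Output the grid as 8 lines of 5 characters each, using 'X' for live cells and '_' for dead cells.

Simulating step by step:
Generation 0 (given above): 12 live cells
Generation 1: 17 live cells
__XX_
XXX__
X_X_X
X_X_X
__X_X
__XX_
__XX_
_____
Generation 2: 12 live cells
__XX_
X____
__X__
__X__
X_X_X
_X__X
__XX_
_____
Generation 3: 12 live cells
_____
_XXX_
_X___
__X__
X_X_X
_X__X
__XX_
_____
Generation 4: 15 live cells
(generation 4 grid is the final answer)

Answer: __X__
_XX__
_X_X_
X_XX_
X_X_X
_X__X
__XX_
_____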